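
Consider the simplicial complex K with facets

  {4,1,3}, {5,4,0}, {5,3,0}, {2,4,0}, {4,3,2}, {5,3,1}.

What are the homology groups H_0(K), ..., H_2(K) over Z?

H_0 = Z,  H_1 = Z,  H_2 = 0.

Take the total order 0 < 1 < 2 < 3 < 4 < 5 on the vertex set. Then K (dimension 2) consists of the simplices:

  0-simplices (6): [0], [1], [2], [3], [4], [5]
  1-simplices (12): [0,2], [0,3], [0,4], [0,5], [1,3], [1,4], [1,5], [2,3], [2,4], [3,4], [3,5], [4,5]
  2-simplices (6): [0,2,4], [0,3,5], [0,4,5], [1,3,4], [1,3,5], [2,3,4]

so the chain groups are C_0 ≅ Z^6, C_1 ≅ Z^12, C_2 ≅ Z^6.

The boundary map ∂_1: C_1 → C_0 sends each edge [p,q] (with p < q) to q − p.
As a 6×12 matrix over Z this has rank 5, with invariant factors (1,1,1,1,1).

The boundary map ∂_2: C_2 → C_1 acts by ∂[p,q,r] = [q,r] − [p,r] + [p,q]. For instance
  ∂[1,3,4] = [3,4] − [1,4] + [1,3],
  ∂[0,2,4] = [2,4] − [0,4] + [0,2].
The resulting 12×6 matrix has rank 6, and its Smith normal form has invariant factors (1,1,1,1,1,1).

From H_k ≅ ker(∂_k) / im(∂_{k+1}) we obtain:

  H_0: rank C_0 − rank ∂_1 = 6 − 5 = 1, and the invariant factors of ∂_1 are all 1, so H_0 = Z.
  H_1: rank ker ∂_1 − rank ∂_2 = (12 − 5) − 6 = 1, and the invariant factors of ∂_2 are all 1, so H_1 = Z.
  H_2: rank ker ∂_2 − rank ∂_3 = (6 − 6) − 0 = 0, and there is no ∂_3, so H_2 = 0.

(K is a triangulation of the cylinder S^1 x I.)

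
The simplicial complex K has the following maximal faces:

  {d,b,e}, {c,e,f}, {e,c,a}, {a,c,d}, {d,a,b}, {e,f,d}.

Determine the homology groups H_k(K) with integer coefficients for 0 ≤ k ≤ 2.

H_0 = Z,  H_1 = Z,  H_2 = 0.

We work with the vertex ordering a < b < c < d < e < f. The simplices of K, each written with vertices in increasing order, are:

  0-simplices (6): a, b, c, d, e, f
  1-simplices (12): ab, ac, ad, ae, bd, be, cd, ce, cf, de, df, ef
  2-simplices (6): abd, acd, ace, bde, cef, def

so the chain groups are C_0 ≅ Z^6, C_1 ≅ Z^12, C_2 ≅ Z^6.

Boundary ∂_1: C_1 → C_0 sends each edge [p,q] (with p < q) to q − p.
The 6×12 boundary matrix has rank 5 and Smith normal form diag(1,1,1,1,1).

Boundary ∂_2: C_2 → C_1 acts by ∂[p,q,r] = [q,r] − [p,r] + [p,q]. For instance
  ∂bde = de − be + bd,
  ∂abd = bd − ad + ab.
As a 12×6 matrix over Z this has rank 6, with invariant factors (1,1,1,1,1,1).

From H_k ≅ ker(∂_k) / im(∂_{k+1}) we obtain:

  H_0: rank C_0 − rank ∂_1 = 6 − 5 = 1, and the invariant factors of ∂_1 are all 1, so H_0 = Z.
  H_1: rank ker ∂_1 − rank ∂_2 = (12 − 5) − 6 = 1, and the invariant factors of ∂_2 are all 1, so H_1 = Z.
  H_2: rank ker ∂_2 − rank ∂_3 = (6 − 6) − 0 = 0, and there is no ∂_3, so H_2 = 0.

(K is a triangulation of the cylinder S^1 x I.)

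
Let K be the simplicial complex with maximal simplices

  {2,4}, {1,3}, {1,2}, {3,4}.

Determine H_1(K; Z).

Take the total order 1 < 2 < 3 < 4 on the vertex set. Then K (dimension 1) consists of the simplices:

  0-simplices (4): [1], [2], [3], [4]
  1-simplices (4): [1,2], [1,3], [2,4], [3,4]

giving chain groups C_0 ≅ Z^4, C_1 ≅ Z^4.

The boundary map ∂_1: C_1 → C_0 sends each edge [p,q] (with p < q) to q − p. For instance
  ∂[1,2] = [2] − [1].
This gives a 4×4 integer matrix of rank 3; reducing to Smith normal form yields diagonal entries (1,1,1).

Computing H_k = (kernel of ∂_k) / (image of ∂_{k+1}):

  H_1: rank ker ∂_1 − rank ∂_2 = (4 − 3) − 0 = 1, and there is no ∂_2, so H_1 = Z.

H_1 ≅ Z.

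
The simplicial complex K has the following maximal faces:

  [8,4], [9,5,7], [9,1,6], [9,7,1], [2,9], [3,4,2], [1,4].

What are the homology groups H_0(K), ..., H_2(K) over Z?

K has 9 vertices, 13 edges, 4 triangles.
rank ∂_0 = 0, rank ∂_1 = 8 ⇒ b_0 = 9 − 0 − 8 = 1; all invariant factors of ∂_1 are 1 so no torsion. So H_0 = Z.
rank ∂_1 = 8, rank ∂_2 = 4 ⇒ b_1 = 13 − 8 − 4 = 1; all invariant factors of ∂_2 are 1 so no torsion. So H_1 = Z.
rank ∂_2 = 4, rank ∂_3 = 0 ⇒ b_2 = 4 − 4 − 0 = 0. So H_2 = 0.

H_0 ≅ Z,  H_1 ≅ Z,  H_2 = 0.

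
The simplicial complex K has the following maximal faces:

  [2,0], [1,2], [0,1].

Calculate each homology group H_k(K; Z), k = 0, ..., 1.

Take the total order 0 < 1 < 2 on the vertex set. Then K (dimension 1) consists of the simplices:

  0-simplices (3): [0], [1], [2]
  1-simplices (3): [0,1], [0,2], [1,2]

so the chain groups are C_0 ≅ Z^3, C_1 ≅ Z^3.

The boundary map ∂_1: C_1 → C_0 sends each edge [p,q] (with p < q) to q − p. For instance
  ∂[0,1] = [1] − [0].
The resulting 3×3 matrix has rank 2, and its Smith normal form has invariant factors (1,1).

Reading off H_k = ker ∂_k / im ∂_{k+1}:

  H_0: rank C_0 − rank ∂_1 = 3 − 2 = 1, and the invariant factors of ∂_1 are all 1, so H_0 ≅ Z.
  H_1: rank ker ∂_1 − rank ∂_2 = (3 − 2) − 0 = 1, and there is no ∂_2, so H_1 ≅ Z.

(K is a triangulation of the circle S^1.)

H_0 = Z,  H_1 = Z.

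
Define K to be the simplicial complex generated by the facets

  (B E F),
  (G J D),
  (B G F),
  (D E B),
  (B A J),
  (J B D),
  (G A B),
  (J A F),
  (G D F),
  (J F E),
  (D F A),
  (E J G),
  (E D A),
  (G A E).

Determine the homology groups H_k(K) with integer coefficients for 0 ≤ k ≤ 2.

H_0 ≅ Z,  H_1 ≅ Z^2,  H_2 ≅ Z.

Fix the vertex order A < B < D < E < F < G < J and write every simplex with vertices in increasing order. Then dim K = 2 and the simplices of K are:

  0-simplices (7): A, B, D, E, F, G, J
  1-simplices (21): AB, AD, AE, AF, AG, AJ, BD, BE, BF, BG, BJ, DE, DF, DG, DJ, EF, EG, EJ, FG, FJ, GJ
  2-simplices (14): ABG, ABJ, ADE, ADF, AEG, AFJ, BDE, BDJ, BEF, BFG, DFG, DGJ, EFJ, EGJ

giving chain groups C_0 ≅ Z^7, C_1 ≅ Z^21, C_2 ≅ Z^14.

∂_1: C_1 → C_0 sends each edge [p,q] (with p < q) to q − p.
The resulting 7×21 matrix has rank 6, and its Smith normal form has invariant factors (1,1,1,1,1,1).

The boundary map ∂_2: C_2 → C_1 sends each 2-simplex [p,q,r] to [q,r] − [p,r] + [p,q]. For instance
  ∂BFG = FG − BG + BF,
  ∂BEF = EF − BF + BE.
As a 21×14 matrix over Z this has rank 13, with invariant factors (1,1,1,1,1,1,1,1,1,1,1,1,1).

Computing H_k = (kernel of ∂_k) / (image of ∂_{k+1}):

  H_0: rank C_0 − rank ∂_1 = 7 − 6 = 1, and the invariant factors of ∂_1 are all 1, so H_0 ≅ Z.
  H_1: rank ker ∂_1 − rank ∂_2 = (21 − 6) − 13 = 2, and the invariant factors of ∂_2 are all 1, so H_1 ≅ Z^2.
  H_2: rank ker ∂_2 − rank ∂_3 = (14 − 13) − 0 = 1, and there is no ∂_3, so H_2 ≅ Z.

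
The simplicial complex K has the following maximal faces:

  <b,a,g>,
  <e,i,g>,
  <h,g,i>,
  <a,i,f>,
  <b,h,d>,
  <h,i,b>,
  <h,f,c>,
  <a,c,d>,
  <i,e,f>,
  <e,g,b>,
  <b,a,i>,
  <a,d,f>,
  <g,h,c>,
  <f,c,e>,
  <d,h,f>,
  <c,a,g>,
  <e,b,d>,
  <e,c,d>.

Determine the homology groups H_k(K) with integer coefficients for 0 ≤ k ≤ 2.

H_0 = Z,  H_1 = Z ⊕ Z/2Z,  H_2 = 0.

Order the vertices as a < b < c < d < e < f < g < h < i. Listing each simplex with vertices in this order, K has dimension 2 with simplices:

  0-simplices (9): a, b, c, d, e, f, g, h, i
  1-simplices (27): ab, ac, ad, af, ag, ai, bd, be, bg, bh, bi, cd, ce, cf, cg, ch, de, df, dh, ef, eg, ei, fh, fi, gh, gi, hi
  2-simplices (18): abg, abi, acd, acg, adf, afi, bde, bdh, beg, bhi, cde, cef, cfh, cgh, dfh, efi, egi, ghi

Hence C_0 ≅ Z^9, C_1 ≅ Z^27, C_2 ≅ Z^18.

Boundary ∂_1: C_1 → C_0 is given by ∂[p,q] = [q] − [p]. For instance
  ∂de = e − d.
As a 9×27 matrix over Z this has rank 8, with invariant factors (1,1,1,1,1,1,1,1).

The boundary map ∂_2: C_2 → C_1 sends each 2-simplex [p,q,r] to [q,r] − [p,r] + [p,q]. For instance
  ∂afi = fi − ai + af,
  ∂acg = cg − ag + ac.
The 27×18 boundary matrix has rank 18 and Smith normal form diag(1,1,1,1,1,1,1,1,1,1,1,1,1,1,1,1,1,2).

Reading off H_k = ker ∂_k / im ∂_{k+1}:

  H_0: rank C_0 − rank ∂_1 = 9 − 8 = 1, and the invariant factors of ∂_1 are all 1, so H_0 = Z.
  H_1: rank ker ∂_1 − rank ∂_2 = (27 − 8) − 18 = 1, and ∂_2 has invariant factor 2 > 1, so H_1 = Z ⊕ Z/2Z.
  H_2: rank ker ∂_2 − rank ∂_3 = (18 − 18) − 0 = 0, and there is no ∂_3, so H_2 = 0.

As a check, the Euler characteristic is 9 − 27 + 18 = 0, which agrees with 1 − 1 + 0 = 0.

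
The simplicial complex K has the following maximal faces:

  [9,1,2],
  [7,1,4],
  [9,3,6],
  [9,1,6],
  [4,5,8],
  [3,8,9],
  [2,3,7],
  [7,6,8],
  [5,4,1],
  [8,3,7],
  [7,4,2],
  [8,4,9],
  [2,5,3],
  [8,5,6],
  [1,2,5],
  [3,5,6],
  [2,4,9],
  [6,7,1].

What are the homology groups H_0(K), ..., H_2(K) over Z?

H_0 = Z,  H_1 = Z ⊕ Z/2,  H_2 = 0.

We work with the vertex ordering 1 < 2 < 3 < 4 < 5 < 6 < 7 < 8 < 9. The simplices of K, each written with vertices in increasing order, are:

  0-simplices (9): [1], [2], [3], [4], [5], [6], [7], [8], [9]
  1-simplices (27): (27 of them)
  2-simplices (18): [1,2,5], [1,2,9], [1,4,5], [1,4,7], [1,6,7], [1,6,9], [2,3,5], [2,3,7], [2,4,7], [2,4,9], [3,5,6], [3,6,9], [3,7,8], [3,8,9], [4,5,8], [4,8,9], [5,6,8], [6,7,8]

so the chain groups are C_0 ≅ Z^9, C_1 ≅ Z^27, C_2 ≅ Z^18.

The boundary map ∂_1: C_1 → C_0 is given by ∂[p,q] = [q] − [p]. For instance
  ∂[2,9] = [9] − [2].
This gives a 9×27 integer matrix of rank 8; reducing to Smith normal form yields diagonal entries (1,1,1,1,1,1,1,1).

Boundary ∂_2: C_2 → C_1 sends each 2-simplex [p,q,r] to [q,r] − [p,r] + [p,q]. For instance
  ∂[3,6,9] = [6,9] − [3,9] + [3,6],
  ∂[4,5,8] = [5,8] − [4,8] + [4,5].
The resulting 27×18 matrix has rank 18, and its Smith normal form has invariant factors (1,1,1,1,1,1,1,1,1,1,1,1,1,1,1,1,1,2).

Reading off H_k = ker ∂_k / im ∂_{k+1}:

  H_0: rank C_0 − rank ∂_1 = 9 − 8 = 1, and the invariant factors of ∂_1 are all 1, so H_0 ≅ Z.
  H_1: rank ker ∂_1 − rank ∂_2 = (27 − 8) − 18 = 1, and ∂_2 has invariant factor 2 > 1, so H_1 ≅ Z ⊕ Z/2.
  H_2: rank ker ∂_2 − rank ∂_3 = (18 − 18) − 0 = 0, and there is no ∂_3, so H_2 ≅ 0.

As a check, the Euler characteristic is 9 − 27 + 18 = 0, which agrees with 1 − 1 + 0 = 0.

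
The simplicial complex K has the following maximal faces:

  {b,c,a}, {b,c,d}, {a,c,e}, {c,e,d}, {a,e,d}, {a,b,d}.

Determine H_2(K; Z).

H_2 = Z.

K has 5 vertices, 9 edges, 6 triangles.
rank ∂_2 = 5, rank ∂_3 = 0 ⇒ b_2 = 6 − 5 − 0 = 1. So H_2 = Z.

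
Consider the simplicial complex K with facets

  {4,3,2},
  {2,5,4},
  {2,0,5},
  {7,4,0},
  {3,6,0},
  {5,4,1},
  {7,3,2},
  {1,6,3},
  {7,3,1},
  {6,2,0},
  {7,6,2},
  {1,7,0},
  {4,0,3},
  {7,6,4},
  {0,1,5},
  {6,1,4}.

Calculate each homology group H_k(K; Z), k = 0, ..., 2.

H_0 ≅ Z,  H_1 ≅ Z^2,  H_2 ≅ Z.

We work with the vertex ordering 0 < 1 < 2 < 3 < 4 < 5 < 6 < 7. The simplices of K, each written with vertices in increasing order, are:

  0-simplices (8): [0], [1], [2], [3], [4], [5], [6], [7]
  1-simplices (24): (24 of them)
  2-simplices (16): [0,1,5], [0,1,7], [0,2,5], [0,2,6], [0,3,4], [0,3,6], [0,4,7], [1,3,6], [1,3,7], [1,4,5], [1,4,6], [2,3,4], [2,3,7], [2,4,5], [2,6,7], [4,6,7]

Hence C_0 ≅ Z^8, C_1 ≅ Z^24, C_2 ≅ Z^16.

Boundary ∂_1: C_1 → C_0 maps an edge to its endpoints' difference, ∂[p,q] = q − p.
The resulting 8×24 matrix has rank 7, and its Smith normal form has invariant factors (1,1,1,1,1,1,1).

The boundary map ∂_2: C_2 → C_1 maps a triangle to the signed sum of its edges. For instance
  ∂[1,4,5] = [4,5] − [1,5] + [1,4],
  ∂[1,4,6] = [4,6] − [1,6] + [1,4].
The 24×16 boundary matrix has rank 15 and Smith normal form diag(1,1,1,1,1,1,1,1,1,1,1,1,1,1,1).

From H_k ≅ ker(∂_k) / im(∂_{k+1}) we obtain:

  H_0: rank C_0 − rank ∂_1 = 8 − 7 = 1, and the invariant factors of ∂_1 are all 1, so H_0 ≅ Z.
  H_1: rank ker ∂_1 − rank ∂_2 = (24 − 7) − 15 = 2, and the invariant factors of ∂_2 are all 1, so H_1 ≅ Z^2.
  H_2: rank ker ∂_2 − rank ∂_3 = (16 − 15) − 0 = 1, and there is no ∂_3, so H_2 ≅ Z.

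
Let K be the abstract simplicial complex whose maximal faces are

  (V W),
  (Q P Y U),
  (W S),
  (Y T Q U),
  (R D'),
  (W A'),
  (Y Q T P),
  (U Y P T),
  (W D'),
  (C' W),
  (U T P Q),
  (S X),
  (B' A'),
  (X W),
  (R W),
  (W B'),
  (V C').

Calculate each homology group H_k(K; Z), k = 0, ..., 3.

Fix the vertex order P < Q < R < S < T < U < V < W < X < Y < A' < B' < C' < D' and write every simplex with vertices in increasing order. Then dim K = 3 and the simplices of K are:

  0-simplices (14): [P], [Q], [R], [S], [T], [U], [V], [W], [X], [Y], [A'], [B'], [C'], [D']
  1-simplices (22): [P,Q], [P,T], [P,U], [P,Y], [Q,T], [Q,U], [Q,Y], [R,W], [R,D'], [S,W], [S,X], [T,U], [T,Y], [U,Y], [V,W], [V,C'], [W,X], [W,A'], [W,B'], [W,C'], [W,D'], [A',B']
  2-simplices (10): [P,Q,T], [P,Q,U], [P,Q,Y], [P,T,U], [P,T,Y], [P,U,Y], [Q,T,U], [Q,T,Y], [Q,U,Y], [T,U,Y]
  3-simplices (5): [P,Q,T,U], [P,Q,T,Y], [P,Q,U,Y], [P,T,U,Y], [Q,T,U,Y]

so the chain groups are C_0 ≅ Z^14, C_1 ≅ Z^22, C_2 ≅ Z^10, C_3 ≅ Z^5.

Boundary ∂_1: C_1 → C_0 maps an edge to its endpoints' difference, ∂[p,q] = q − p.
The resulting 14×22 matrix has rank 12, and its Smith normal form has invariant factors (1,1,1,1,1,1,1,1,1,1,1,1).

Boundary ∂_2: C_2 → C_1 acts by ∂[p,q,r] = [q,r] − [p,r] + [p,q]. For instance
  ∂[P,T,Y] = [T,Y] − [P,Y] + [P,T],
  ∂[P,Q,Y] = [Q,Y] − [P,Y] + [P,Q].
This gives a 22×10 integer matrix of rank 6; reducing to Smith normal form yields diagonal entries (1,1,1,1,1,1).

Boundary ∂_3: C_3 → C_2 sends each 3-simplex σ to the alternating sum Σ_i (−1)^i (σ with its i-th vertex removed). For instance
  ∂[P,Q,T,U] = [Q,T,U] − [P,T,U] + [P,Q,U] − [P,Q,T],
  ∂[P,Q,U,Y] = [Q,U,Y] − [P,U,Y] + [P,Q,Y] − [P,Q,U].
The resulting 10×5 matrix has rank 4, and its Smith normal form has invariant factors (1,1,1,1).

Computing H_k = (kernel of ∂_k) / (image of ∂_{k+1}):

  H_0: rank C_0 − rank ∂_1 = 14 − 12 = 2, and the invariant factors of ∂_1 are all 1, so H_0 = Z^2.
  H_1: rank ker ∂_1 − rank ∂_2 = (22 − 12) − 6 = 4, and the invariant factors of ∂_2 are all 1, so H_1 = Z^4.
  H_2: rank ker ∂_2 − rank ∂_3 = (10 − 6) − 4 = 0, and the invariant factors of ∂_3 are all 1, so H_2 = 0.
  H_3: rank ker ∂_3 − rank ∂_4 = (5 − 4) − 0 = 1, and there is no ∂_4, so H_3 = Z.

As a check, the Euler characteristic is 14 − 22 + 10 − 5 = -3, which agrees with 2 − 4 + 0 − 1 = -3.
(K is a triangulation of the disjoint union of a wedge of 4 circles and the 3-sphere S^3.)

H_0 ≅ Z^2,  H_1 ≅ Z^4,  H_2 = 0,  H_3 ≅ Z.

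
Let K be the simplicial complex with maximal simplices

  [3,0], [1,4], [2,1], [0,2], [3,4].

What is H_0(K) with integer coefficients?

Take the total order 0 < 1 < 2 < 3 < 4 on the vertex set. Then K (dimension 1) consists of the simplices:

  0-simplices (5): [0], [1], [2], [3], [4]
  1-simplices (5): [0,2], [0,3], [1,2], [1,4], [3,4]

so the chain groups are C_0 ≅ Z^5, C_1 ≅ Z^5.

Boundary ∂_1: C_1 → C_0 maps an edge to its endpoints' difference, ∂[p,q] = q − p.
The resulting 5×5 matrix has rank 4, and its Smith normal form has invariant factors (1,1,1,1).

Now H_k = ker ∂_k / im ∂_{k+1}, so:

  H_0: rank C_0 − rank ∂_1 = 5 − 4 = 1, and the invariant factors of ∂_1 are all 1, so H_0 ≅ Z.

H_0 ≅ Z.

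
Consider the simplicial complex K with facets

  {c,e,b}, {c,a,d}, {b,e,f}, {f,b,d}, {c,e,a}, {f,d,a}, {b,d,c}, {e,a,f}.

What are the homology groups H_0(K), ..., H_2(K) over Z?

H_0 = Z,  H_1 = 0,  H_2 = Z.

Order the vertices as a < b < c < d < e < f. Listing each simplex with vertices in this order, K has dimension 2 with simplices:

  0-simplices (6): a, b, c, d, e, f
  1-simplices (12): ac, ad, ae, af, bc, bd, be, bf, cd, ce, df, ef
  2-simplices (8): acd, ace, adf, aef, bcd, bce, bdf, bef

so the chain groups are C_0 ≅ Z^6, C_1 ≅ Z^12, C_2 ≅ Z^8.

∂_1: C_1 → C_0 maps an edge to its endpoints' difference, ∂[p,q] = q − p.
The resulting 6×12 matrix has rank 5, and its Smith normal form has invariant factors (1,1,1,1,1).

∂_2: C_2 → C_1 maps a triangle to the signed sum of its edges. For instance
  ∂adf = df − af + ad,
  ∂acd = cd − ad + ac.
This gives a 12×8 integer matrix of rank 7; reducing to Smith normal form yields diagonal entries (1,1,1,1,1,1,1).

Computing H_k = (kernel of ∂_k) / (image of ∂_{k+1}):

  H_0: rank C_0 − rank ∂_1 = 6 − 5 = 1, and the invariant factors of ∂_1 are all 1, so H_0 = Z.
  H_1: rank ker ∂_1 − rank ∂_2 = (12 − 5) − 7 = 0, and the invariant factors of ∂_2 are all 1, so H_1 = 0.
  H_2: rank ker ∂_2 − rank ∂_3 = (8 − 7) − 0 = 1, and there is no ∂_3, so H_2 = Z.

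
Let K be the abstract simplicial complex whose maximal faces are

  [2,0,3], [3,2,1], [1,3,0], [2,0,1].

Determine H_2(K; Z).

H_2 = Z.

Take the total order 0 < 1 < 2 < 3 on the vertex set. Then K (dimension 2) consists of the simplices:

  0-simplices (4): [0], [1], [2], [3]
  1-simplices (6): [0,1], [0,2], [0,3], [1,2], [1,3], [2,3]
  2-simplices (4): [0,1,2], [0,1,3], [0,2,3], [1,2,3]

giving chain groups C_0 ≅ Z^4, C_1 ≅ Z^6, C_2 ≅ Z^4.

The boundary map ∂_1: C_1 → C_0 sends each edge [p,q] (with p < q) to q − p.
The 4×6 boundary matrix has rank 3 and Smith normal form diag(1,1,1).

The boundary map ∂_2: C_2 → C_1 maps a triangle to the signed sum of its edges. For instance
  ∂[0,2,3] = [2,3] − [0,3] + [0,2],
  ∂[0,1,2] = [1,2] − [0,2] + [0,1].
This gives a 6×4 integer matrix of rank 3; reducing to Smith normal form yields diagonal entries (1,1,1).

From H_k ≅ ker(∂_k) / im(∂_{k+1}) we obtain:

  H_2: rank ker ∂_2 − rank ∂_3 = (4 − 3) − 0 = 1, and there is no ∂_3, so H_2 = Z.

(K is a triangulation of the 2-sphere S^2.)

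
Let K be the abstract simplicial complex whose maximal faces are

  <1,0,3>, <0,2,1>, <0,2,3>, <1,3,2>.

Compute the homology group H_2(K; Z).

H_2 = Z.

Order the vertices as 0 < 1 < 2 < 3. Listing each simplex with vertices in this order, K has dimension 2 with simplices:

  0-simplices (4): [0], [1], [2], [3]
  1-simplices (6): [0,1], [0,2], [0,3], [1,2], [1,3], [2,3]
  2-simplices (4): [0,1,2], [0,1,3], [0,2,3], [1,2,3]

so the chain groups are C_0 ≅ Z^4, C_1 ≅ Z^6, C_2 ≅ Z^4.

∂_1: C_1 → C_0 is given by ∂[p,q] = [q] − [p].
The 4×6 boundary matrix has rank 3 and Smith normal form diag(1,1,1).

The boundary map ∂_2: C_2 → C_1 acts by ∂[p,q,r] = [q,r] − [p,r] + [p,q]. For instance
  ∂[0,1,3] = [1,3] − [0,3] + [0,1],
  ∂[0,2,3] = [2,3] − [0,3] + [0,2].
The resulting 6×4 matrix has rank 3, and its Smith normal form has invariant factors (1,1,1).

Computing H_k = (kernel of ∂_k) / (image of ∂_{k+1}):

  H_2: rank ker ∂_2 − rank ∂_3 = (4 − 3) − 0 = 1, and there is no ∂_3, so H_2 ≅ Z.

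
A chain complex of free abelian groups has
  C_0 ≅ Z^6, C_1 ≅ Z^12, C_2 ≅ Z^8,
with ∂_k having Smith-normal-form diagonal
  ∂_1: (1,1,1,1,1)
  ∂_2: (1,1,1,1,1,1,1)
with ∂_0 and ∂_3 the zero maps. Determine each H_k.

H_0 ≅ Z,  H_1 = 0,  H_2 ≅ Z.

H_0: b_0 = 6 − 0 − 5 = 1; torsion from ∂_1 factors > 1: none. So H_0 ≅ Z.
H_1: b_1 = 12 − 5 − 7 = 0; torsion from ∂_2 factors > 1: none. So H_1 ≅ 0.
H_2: b_2 = 8 − 7 − 0 = 1; torsion from ∂_3 factors > 1: none. So H_2 ≅ Z.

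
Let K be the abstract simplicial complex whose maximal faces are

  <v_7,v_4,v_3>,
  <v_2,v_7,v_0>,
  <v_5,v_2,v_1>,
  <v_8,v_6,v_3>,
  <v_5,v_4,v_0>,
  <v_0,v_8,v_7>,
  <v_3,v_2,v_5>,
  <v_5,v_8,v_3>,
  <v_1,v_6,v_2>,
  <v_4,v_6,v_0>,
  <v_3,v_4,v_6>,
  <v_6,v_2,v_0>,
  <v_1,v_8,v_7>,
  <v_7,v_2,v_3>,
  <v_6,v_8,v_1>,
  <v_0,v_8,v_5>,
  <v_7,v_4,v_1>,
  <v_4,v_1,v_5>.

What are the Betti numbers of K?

We work with the vertex ordering v_0 < v_1 < v_2 < v_3 < v_4 < v_5 < v_6 < v_7 < v_8. The simplices of K, each written with vertices in increasing order, are:

  0-simplices (9): [v_0], [v_1], [v_2], [v_3], [v_4], [v_5], [v_6], [v_7], [v_8]
  1-simplices (27): (27 of them)
  2-simplices (18): (18 of them)

so the chain groups are C_0 ≅ Z^9, C_1 ≅ Z^27, C_2 ≅ Z^18.

∂_1: C_1 → C_0 is given by ∂[p,q] = [q] − [p].
This gives a 9×27 integer matrix of rank 8; reducing to Smith normal form yields diagonal entries (1,1,1,1,1,1,1,1).

The boundary map ∂_2: C_2 → C_1 acts by ∂[p,q,r] = [q,r] − [p,r] + [p,q]. For instance
  ∂[v_3,v_4,v_7] = [v_4,v_7] − [v_3,v_7] + [v_3,v_4],
  ∂[v_2,v_3,v_7] = [v_3,v_7] − [v_2,v_7] + [v_2,v_3].
This gives a 27×18 integer matrix of rank 17; reducing to Smith normal form yields diagonal entries (1,1,1,1,1,1,1,1,1,1,1,1,1,1,1,1,1).

Reading off H_k = ker ∂_k / im ∂_{k+1}:

  H_0: rank C_0 − rank ∂_1 = 9 − 8 = 1, and the invariant factors of ∂_1 are all 1, so H_0 ≅ Z.
  H_1: rank ker ∂_1 − rank ∂_2 = (27 − 8) − 17 = 2, and the invariant factors of ∂_2 are all 1, so H_1 ≅ Z^2.
  H_2: rank ker ∂_2 − rank ∂_3 = (18 − 17) − 0 = 1, and there is no ∂_3, so H_2 ≅ Z.

Hence the Betti numbers are b_0 = 1, b_1 = 2, b_2 = 1.

b_0 = 1, b_1 = 2, b_2 = 1.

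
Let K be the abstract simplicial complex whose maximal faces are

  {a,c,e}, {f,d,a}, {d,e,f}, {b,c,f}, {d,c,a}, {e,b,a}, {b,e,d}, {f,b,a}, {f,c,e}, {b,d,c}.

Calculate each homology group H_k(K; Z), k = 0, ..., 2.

H_0 = Z,  H_1 = Z/2,  H_2 = 0.

Fix the vertex order a < b < c < d < e < f and write every simplex with vertices in increasing order. Then dim K = 2 and the simplices of K are:

  0-simplices (6): a, b, c, d, e, f
  1-simplices (15): ab, ac, ad, ae, af, bc, bd, be, bf, cd, ce, cf, de, df, ef
  2-simplices (10): abe, abf, acd, ace, adf, bcd, bcf, bde, cef, def

Hence C_0 ≅ Z^6, C_1 ≅ Z^15, C_2 ≅ Z^10.

∂_1: C_1 → C_0 maps an edge to its endpoints' difference, ∂[p,q] = q − p. For instance
  ∂ad = d − a.
The 6×15 boundary matrix has rank 5 and Smith normal form diag(1,1,1,1,1).

Boundary ∂_2: C_2 → C_1 sends each 2-simplex [p,q,r] to [q,r] − [p,r] + [p,q]. For instance
  ∂bde = de − be + bd,
  ∂cef = ef − cf + ce.
As a 15×10 matrix over Z this has rank 10, with invariant factors (1,1,1,1,1,1,1,1,1,2).

From H_k ≅ ker(∂_k) / im(∂_{k+1}) we obtain:

  H_0: rank C_0 − rank ∂_1 = 6 − 5 = 1, and the invariant factors of ∂_1 are all 1, so H_0 ≅ Z.
  H_1: rank ker ∂_1 − rank ∂_2 = (15 − 5) − 10 = 0, and ∂_2 has invariant factor 2 > 1, so H_1 ≅ Z/2.
  H_2: rank ker ∂_2 − rank ∂_3 = (10 − 10) − 0 = 0, and there is no ∂_3, so H_2 ≅ 0.

As a check, the Euler characteristic is 6 − 15 + 10 = 1, which agrees with 1 − 0 + 0 = 1.
(K is a triangulation of the real projective plane RP^2.)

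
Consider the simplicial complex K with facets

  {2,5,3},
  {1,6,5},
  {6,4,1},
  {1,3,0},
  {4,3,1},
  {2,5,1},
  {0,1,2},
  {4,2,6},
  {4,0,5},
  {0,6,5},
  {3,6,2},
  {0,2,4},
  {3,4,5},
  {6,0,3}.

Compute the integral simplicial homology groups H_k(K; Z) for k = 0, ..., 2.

Take the total order 0 < 1 < 2 < 3 < 4 < 5 < 6 on the vertex set. Then K (dimension 2) consists of the simplices:

  0-simplices (7): [0], [1], [2], [3], [4], [5], [6]
  1-simplices (21): [0,1], [0,2], [0,3], [0,4], [0,5], [0,6], [1,2], [1,3], [1,4], [1,5], [1,6], [2,3], [2,4], [2,5], [2,6], [3,4], [3,5], [3,6], [4,5], [4,6], [5,6]
  2-simplices (14): [0,1,2], [0,1,3], [0,2,4], [0,3,6], [0,4,5], [0,5,6], [1,2,5], [1,3,4], [1,4,6], [1,5,6], [2,3,5], [2,3,6], [2,4,6], [3,4,5]

giving chain groups C_0 ≅ Z^7, C_1 ≅ Z^21, C_2 ≅ Z^14.

∂_1: C_1 → C_0 maps an edge to its endpoints' difference, ∂[p,q] = q − p. For instance
  ∂[2,3] = [3] − [2].
As a 7×21 matrix over Z this has rank 6, with invariant factors (1,1,1,1,1,1).

The boundary map ∂_2: C_2 → C_1 maps a triangle to the signed sum of its edges. For instance
  ∂[2,3,5] = [3,5] − [2,5] + [2,3],
  ∂[1,5,6] = [5,6] − [1,6] + [1,5].
The 21×14 boundary matrix has rank 13 and Smith normal form diag(1,1,1,1,1,1,1,1,1,1,1,1,1).

Now H_k = ker ∂_k / im ∂_{k+1}, so:

  H_0: rank C_0 − rank ∂_1 = 7 − 6 = 1, and the invariant factors of ∂_1 are all 1, so H_0 ≅ Z.
  H_1: rank ker ∂_1 − rank ∂_2 = (21 − 6) − 13 = 2, and the invariant factors of ∂_2 are all 1, so H_1 ≅ Z^2.
  H_2: rank ker ∂_2 − rank ∂_3 = (14 − 13) − 0 = 1, and there is no ∂_3, so H_2 ≅ Z.

(K is a triangulation of the torus T^2.)

H_0 ≅ Z,  H_1 ≅ Z^2,  H_2 ≅ Z.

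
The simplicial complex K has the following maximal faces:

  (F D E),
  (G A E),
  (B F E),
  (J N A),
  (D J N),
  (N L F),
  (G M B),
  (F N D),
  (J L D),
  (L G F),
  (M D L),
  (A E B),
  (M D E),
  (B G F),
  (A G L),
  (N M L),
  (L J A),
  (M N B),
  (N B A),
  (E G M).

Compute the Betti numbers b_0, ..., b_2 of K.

b_0 = 1, b_1 = 1, b_2 = 0.

K has 10 vertices, 30 edges, 20 triangles.
rank ∂_0 = 0, rank ∂_1 = 9 ⇒ b_0 = 10 − 0 − 9 = 1; all invariant factors of ∂_1 are 1 so no torsion. So H_0 = Z.
rank ∂_1 = 9, rank ∂_2 = 20 ⇒ b_1 = 30 − 9 − 20 = 1; ∂_2 has invariant factor(s) [2] giving torsion. So H_1 = Z ⊕ Z/2.
rank ∂_2 = 20, rank ∂_3 = 0 ⇒ b_2 = 20 − 20 − 0 = 0. So H_2 = 0.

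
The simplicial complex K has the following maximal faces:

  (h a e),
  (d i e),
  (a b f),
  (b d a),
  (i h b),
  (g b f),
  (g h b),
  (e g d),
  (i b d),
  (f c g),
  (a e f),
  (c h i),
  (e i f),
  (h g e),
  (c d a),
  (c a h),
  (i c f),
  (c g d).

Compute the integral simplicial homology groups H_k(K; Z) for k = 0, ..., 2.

H_0 ≅ Z,  H_1 ≅ Z^2,  H_2 ≅ Z.

Fix the vertex order a < b < c < d < e < f < g < h < i and write every simplex with vertices in increasing order. Then dim K = 2 and the simplices of K are:

  0-simplices (9): a, b, c, d, e, f, g, h, i
  1-simplices (27): ab, ac, ad, ae, af, ah, bd, bf, bg, bh, bi, cd, cf, cg, ch, ci, de, dg, di, ef, eg, eh, ei, fg, fi, gh, hi
  2-simplices (18): abd, abf, acd, ach, aef, aeh, bdi, bfg, bgh, bhi, cdg, cfg, cfi, chi, deg, dei, efi, egh

so the chain groups are C_0 ≅ Z^9, C_1 ≅ Z^27, C_2 ≅ Z^18.

Boundary ∂_1: C_1 → C_0 sends each edge [p,q] (with p < q) to q − p. For instance
  ∂dg = g − d.
This gives a 9×27 integer matrix of rank 8; reducing to Smith normal form yields diagonal entries (1,1,1,1,1,1,1,1).

∂_2: C_2 → C_1 sends each 2-simplex [p,q,r] to [q,r] − [p,r] + [p,q]. For instance
  ∂cfi = fi − ci + cf,
  ∂aeh = eh − ah + ae.
As a 27×18 matrix over Z this has rank 17, with invariant factors (1,1,1,1,1,1,1,1,1,1,1,1,1,1,1,1,1).

Computing H_k = (kernel of ∂_k) / (image of ∂_{k+1}):

  H_0: rank C_0 − rank ∂_1 = 9 − 8 = 1, and the invariant factors of ∂_1 are all 1, so H_0 = Z.
  H_1: rank ker ∂_1 − rank ∂_2 = (27 − 8) − 17 = 2, and the invariant factors of ∂_2 are all 1, so H_1 = Z^2.
  H_2: rank ker ∂_2 − rank ∂_3 = (18 − 17) − 0 = 1, and there is no ∂_3, so H_2 = Z.

As a check, the Euler characteristic is 9 − 27 + 18 = 0, which agrees with 1 − 2 + 1 = 0.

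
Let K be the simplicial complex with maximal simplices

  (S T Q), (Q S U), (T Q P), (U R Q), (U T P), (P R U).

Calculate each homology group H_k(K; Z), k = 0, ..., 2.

H_0 = Z,  H_1 = Z,  H_2 = 0.

Take the total order P < Q < R < S < T < U on the vertex set. Then K (dimension 2) consists of the simplices:

  0-simplices (6): P, Q, R, S, T, U
  1-simplices (12): PQ, PR, PT, PU, QR, QS, QT, QU, RU, ST, SU, TU
  2-simplices (6): PQT, PRU, PTU, QRU, QST, QSU

so the chain groups are C_0 ≅ Z^6, C_1 ≅ Z^12, C_2 ≅ Z^6.

The boundary map ∂_1: C_1 → C_0 is given by ∂[p,q] = [q] − [p]. For instance
  ∂TU = U − T.
This gives a 6×12 integer matrix of rank 5; reducing to Smith normal form yields diagonal entries (1,1,1,1,1).

Boundary ∂_2: C_2 → C_1 acts by ∂[p,q,r] = [q,r] − [p,r] + [p,q]. For instance
  ∂PQT = QT − PT + PQ,
  ∂QSU = SU − QU + QS.
As a 12×6 matrix over Z this has rank 6, with invariant factors (1,1,1,1,1,1).

Computing H_k = (kernel of ∂_k) / (image of ∂_{k+1}):

  H_0: rank C_0 − rank ∂_1 = 6 − 5 = 1, and the invariant factors of ∂_1 are all 1, so H_0 = Z.
  H_1: rank ker ∂_1 − rank ∂_2 = (12 − 5) − 6 = 1, and the invariant factors of ∂_2 are all 1, so H_1 = Z.
  H_2: rank ker ∂_2 − rank ∂_3 = (6 − 6) − 0 = 0, and there is no ∂_3, so H_2 = 0.

As a check, the Euler characteristic is 6 − 12 + 6 = 0, which agrees with 1 − 1 + 0 = 0.
(K is a triangulation of the cylinder S^1 x I.)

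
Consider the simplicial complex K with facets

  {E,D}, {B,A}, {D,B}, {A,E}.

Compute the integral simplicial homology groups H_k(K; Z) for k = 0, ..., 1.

Fix the vertex order A < B < D < E and write every simplex with vertices in increasing order. Then dim K = 1 and the simplices of K are:

  0-simplices (4): A, B, D, E
  1-simplices (4): AB, AE, BD, DE

giving chain groups C_0 ≅ Z^4, C_1 ≅ Z^4.

The boundary map ∂_1: C_1 → C_0 sends each edge [p,q] (with p < q) to q − p. For instance
  ∂AE = E − A.
This gives a 4×4 integer matrix of rank 3; reducing to Smith normal form yields diagonal entries (1,1,1).

Computing H_k = (kernel of ∂_k) / (image of ∂_{k+1}):

  H_0: rank C_0 − rank ∂_1 = 4 − 3 = 1, and the invariant factors of ∂_1 are all 1, so H_0 ≅ Z.
  H_1: rank ker ∂_1 − rank ∂_2 = (4 − 3) − 0 = 1, and there is no ∂_2, so H_1 ≅ Z.

As a check, the Euler characteristic is 4 − 4 = 0, which agrees with 1 − 1 = 0.
(K is a triangulation of the circle S^1.)

H_0 = Z,  H_1 = Z.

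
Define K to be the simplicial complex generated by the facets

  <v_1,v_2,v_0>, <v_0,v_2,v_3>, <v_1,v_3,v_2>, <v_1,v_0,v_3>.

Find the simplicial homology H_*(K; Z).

We work with the vertex ordering v_0 < v_1 < v_2 < v_3. The simplices of K, each written with vertices in increasing order, are:

  0-simplices (4): [v_0], [v_1], [v_2], [v_3]
  1-simplices (6): [v_0,v_1], [v_0,v_2], [v_0,v_3], [v_1,v_2], [v_1,v_3], [v_2,v_3]
  2-simplices (4): [v_0,v_1,v_2], [v_0,v_1,v_3], [v_0,v_2,v_3], [v_1,v_2,v_3]

Hence C_0 ≅ Z^4, C_1 ≅ Z^6, C_2 ≅ Z^4.

Boundary ∂_1: C_1 → C_0 sends each edge [p,q] (with p < q) to q − p. For instance
  ∂[v_0,v_1] = [v_1] − [v_0].
The resulting 4×6 matrix has rank 3, and its Smith normal form has invariant factors (1,1,1).

∂_2: C_2 → C_1 maps a triangle to the signed sum of its edges. For instance
  ∂[v_0,v_1,v_3] = [v_1,v_3] − [v_0,v_3] + [v_0,v_1],
  ∂[v_1,v_2,v_3] = [v_2,v_3] − [v_1,v_3] + [v_1,v_2].
The resulting 6×4 matrix has rank 3, and its Smith normal form has invariant factors (1,1,1).

Now H_k = ker ∂_k / im ∂_{k+1}, so:

  H_0: rank C_0 − rank ∂_1 = 4 − 3 = 1, and the invariant factors of ∂_1 are all 1, so H_0 ≅ Z.
  H_1: rank ker ∂_1 − rank ∂_2 = (6 − 3) − 3 = 0, and the invariant factors of ∂_2 are all 1, so H_1 ≅ 0.
  H_2: rank ker ∂_2 − rank ∂_3 = (4 − 3) − 0 = 1, and there is no ∂_3, so H_2 ≅ Z.

H_0 ≅ Z,  H_1 = 0,  H_2 ≅ Z.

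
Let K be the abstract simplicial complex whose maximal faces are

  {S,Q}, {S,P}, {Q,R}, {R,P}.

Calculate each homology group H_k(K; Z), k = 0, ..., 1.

H_0 ≅ Z,  H_1 ≅ Z.

We work with the vertex ordering P < Q < R < S. The simplices of K, each written with vertices in increasing order, are:

  0-simplices (4): P, Q, R, S
  1-simplices (4): PR, PS, QR, QS

giving chain groups C_0 ≅ Z^4, C_1 ≅ Z^4.

Boundary ∂_1: C_1 → C_0 maps an edge to its endpoints' difference, ∂[p,q] = q − p.
The resulting 4×4 matrix has rank 3, and its Smith normal form has invariant factors (1,1,1).

From H_k ≅ ker(∂_k) / im(∂_{k+1}) we obtain:

  H_0: rank C_0 − rank ∂_1 = 4 − 3 = 1, and the invariant factors of ∂_1 are all 1, so H_0 ≅ Z.
  H_1: rank ker ∂_1 − rank ∂_2 = (4 − 3) − 0 = 1, and there is no ∂_2, so H_1 ≅ Z.

(K is a triangulation of the circle S^1.)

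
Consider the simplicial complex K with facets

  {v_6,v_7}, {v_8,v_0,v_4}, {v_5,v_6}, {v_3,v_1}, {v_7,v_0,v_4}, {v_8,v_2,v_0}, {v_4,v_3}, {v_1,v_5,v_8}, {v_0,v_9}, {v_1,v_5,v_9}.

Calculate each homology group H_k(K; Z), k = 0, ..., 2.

K has 10 vertices, 17 edges, 5 triangles.
rank ∂_0 = 0, rank ∂_1 = 9 ⇒ b_0 = 10 − 0 − 9 = 1; all invariant factors of ∂_1 are 1 so no torsion. So H_0 ≅ Z.
rank ∂_1 = 9, rank ∂_2 = 5 ⇒ b_1 = 17 − 9 − 5 = 3; all invariant factors of ∂_2 are 1 so no torsion. So H_1 ≅ Z^3.
rank ∂_2 = 5, rank ∂_3 = 0 ⇒ b_2 = 5 − 5 − 0 = 0. So H_2 ≅ 0.

H_0 ≅ Z,  H_1 ≅ Z^3,  H_2 = 0.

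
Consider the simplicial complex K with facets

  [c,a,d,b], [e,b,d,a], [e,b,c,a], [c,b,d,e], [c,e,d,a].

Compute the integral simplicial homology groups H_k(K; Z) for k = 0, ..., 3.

H_0 ≅ Z,  H_1 = 0,  H_2 = 0,  H_3 ≅ Z.

Take the total order a < b < c < d < e on the vertex set. Then K (dimension 3) consists of the simplices:

  0-simplices (5): a, b, c, d, e
  1-simplices (10): ab, ac, ad, ae, bc, bd, be, cd, ce, de
  2-simplices (10): abc, abd, abe, acd, ace, ade, bcd, bce, bde, cde
  3-simplices (5): abcd, abce, abde, acde, bcde

giving chain groups C_0 ≅ Z^5, C_1 ≅ Z^10, C_2 ≅ Z^10, C_3 ≅ Z^5.

Boundary ∂_1: C_1 → C_0 is given by ∂[p,q] = [q] − [p]. For instance
  ∂ac = c − a.
The 5×10 boundary matrix has rank 4 and Smith normal form diag(1,1,1,1).

∂_2: C_2 → C_1 acts by ∂[p,q,r] = [q,r] − [p,r] + [p,q]. For instance
  ∂abe = be − ae + ab,
  ∂acd = cd − ad + ac.
The resulting 10×10 matrix has rank 6, and its Smith normal form has invariant factors (1,1,1,1,1,1).

The boundary map ∂_3: C_3 → C_2 sends each 3-simplex σ to the alternating sum Σ_i (−1)^i (σ with its i-th vertex removed). For instance
  ∂abce = bce − ace + abe − abc,
  ∂acde = cde − ade + ace − acd.
This gives a 10×5 integer matrix of rank 4; reducing to Smith normal form yields diagonal entries (1,1,1,1).

Now H_k = ker ∂_k / im ∂_{k+1}, so:

  H_0: rank C_0 − rank ∂_1 = 5 − 4 = 1, and the invariant factors of ∂_1 are all 1, so H_0 ≅ Z.
  H_1: rank ker ∂_1 − rank ∂_2 = (10 − 4) − 6 = 0, and the invariant factors of ∂_2 are all 1, so H_1 ≅ 0.
  H_2: rank ker ∂_2 − rank ∂_3 = (10 − 6) − 4 = 0, and the invariant factors of ∂_3 are all 1, so H_2 ≅ 0.
  H_3: rank ker ∂_3 − rank ∂_4 = (5 − 4) − 0 = 1, and there is no ∂_4, so H_3 ≅ Z.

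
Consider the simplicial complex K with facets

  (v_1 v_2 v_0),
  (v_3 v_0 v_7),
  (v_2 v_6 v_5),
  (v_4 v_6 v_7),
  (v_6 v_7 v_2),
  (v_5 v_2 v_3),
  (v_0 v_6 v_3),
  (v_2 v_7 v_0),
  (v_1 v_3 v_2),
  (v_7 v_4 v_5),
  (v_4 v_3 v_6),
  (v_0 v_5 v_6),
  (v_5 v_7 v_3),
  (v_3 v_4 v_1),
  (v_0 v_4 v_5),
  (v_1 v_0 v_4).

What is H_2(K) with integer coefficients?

Take the total order v_0 < v_1 < v_2 < v_3 < v_4 < v_5 < v_6 < v_7 on the vertex set. Then K (dimension 2) consists of the simplices:

  0-simplices (8): [v_0], [v_1], [v_2], [v_3], [v_4], [v_5], [v_6], [v_7]
  1-simplices (24): (24 of them)
  2-simplices (16): (16 of them)

giving chain groups C_0 ≅ Z^8, C_1 ≅ Z^24, C_2 ≅ Z^16.

The boundary map ∂_1: C_1 → C_0 is given by ∂[p,q] = [q] − [p]. For instance
  ∂[v_4,v_5] = [v_5] − [v_4].
As a 8×24 matrix over Z this has rank 7, with invariant factors (1,1,1,1,1,1,1).

∂_2: C_2 → C_1 maps a triangle to the signed sum of its edges. For instance
  ∂[v_0,v_1,v_4] = [v_1,v_4] − [v_0,v_4] + [v_0,v_1],
  ∂[v_0,v_4,v_5] = [v_4,v_5] − [v_0,v_5] + [v_0,v_4].
The resulting 24×16 matrix has rank 15, and its Smith normal form has invariant factors (1,1,1,1,1,1,1,1,1,1,1,1,1,1,1).

Reading off H_k = ker ∂_k / im ∂_{k+1}:

  H_2: rank ker ∂_2 − rank ∂_3 = (16 − 15) − 0 = 1, and there is no ∂_3, so H_2 ≅ Z.

H_2 = Z.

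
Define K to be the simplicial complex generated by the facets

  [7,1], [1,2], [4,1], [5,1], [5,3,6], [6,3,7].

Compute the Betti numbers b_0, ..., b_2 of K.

Take the total order 1 < 2 < 3 < 4 < 5 < 6 < 7 on the vertex set. Then K (dimension 2) consists of the simplices:

  0-simplices (7): [1], [2], [3], [4], [5], [6], [7]
  1-simplices (9): [1,2], [1,4], [1,5], [1,7], [3,5], [3,6], [3,7], [5,6], [6,7]
  2-simplices (2): [3,5,6], [3,6,7]

so the chain groups are C_0 ≅ Z^7, C_1 ≅ Z^9, C_2 ≅ Z^2.

The boundary map ∂_1: C_1 → C_0 sends each edge [p,q] (with p < q) to q − p.
The resulting 7×9 matrix has rank 6, and its Smith normal form has invariant factors (1,1,1,1,1,1).

Boundary ∂_2: C_2 → C_1 acts by ∂[p,q,r] = [q,r] − [p,r] + [p,q]. For instance
  ∂[3,5,6] = [5,6] − [3,6] + [3,5],
  ∂[3,6,7] = [6,7] − [3,7] + [3,6].
The 9×2 boundary matrix has rank 2 and Smith normal form diag(1,1).

Computing H_k = (kernel of ∂_k) / (image of ∂_{k+1}):

  H_0: rank C_0 − rank ∂_1 = 7 − 6 = 1, and the invariant factors of ∂_1 are all 1, so H_0 ≅ Z.
  H_1: rank ker ∂_1 − rank ∂_2 = (9 − 6) − 2 = 1, and the invariant factors of ∂_2 are all 1, so H_1 ≅ Z.
  H_2: rank ker ∂_2 − rank ∂_3 = (2 − 2) − 0 = 0, and there is no ∂_3, so H_2 ≅ 0.

Hence the Betti numbers are b_0 = 1, b_1 = 1, b_2 = 0.

b_0 = 1, b_1 = 1, b_2 = 0.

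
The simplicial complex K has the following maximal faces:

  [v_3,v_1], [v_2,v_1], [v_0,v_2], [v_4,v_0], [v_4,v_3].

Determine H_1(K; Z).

H_1 = Z.

Order the vertices as v_0 < v_1 < v_2 < v_3 < v_4. Listing each simplex with vertices in this order, K has dimension 1 with simplices:

  0-simplices (5): [v_0], [v_1], [v_2], [v_3], [v_4]
  1-simplices (5): [v_0,v_2], [v_0,v_4], [v_1,v_2], [v_1,v_3], [v_3,v_4]

Hence C_0 ≅ Z^5, C_1 ≅ Z^5.

Boundary ∂_1: C_1 → C_0 sends each edge [p,q] (with p < q) to q − p.
As a 5×5 matrix over Z this has rank 4, with invariant factors (1,1,1,1).

Computing H_k = (kernel of ∂_k) / (image of ∂_{k+1}):

  H_1: rank ker ∂_1 − rank ∂_2 = (5 − 4) − 0 = 1, and there is no ∂_2, so H_1 ≅ Z.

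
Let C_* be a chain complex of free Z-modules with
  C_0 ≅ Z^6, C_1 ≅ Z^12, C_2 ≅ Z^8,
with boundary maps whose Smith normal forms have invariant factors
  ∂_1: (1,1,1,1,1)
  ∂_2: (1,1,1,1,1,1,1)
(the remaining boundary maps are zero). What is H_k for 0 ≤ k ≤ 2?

H_0: b_0 = 6 − 0 − 5 = 1; torsion from ∂_1 factors > 1: none. So H_0 ≅ Z.
H_1: b_1 = 12 − 5 − 7 = 0; torsion from ∂_2 factors > 1: none. So H_1 ≅ 0.
H_2: b_2 = 8 − 7 − 0 = 1; torsion from ∂_3 factors > 1: none. So H_2 ≅ Z.

H_0 ≅ Z,  H_1 = 0,  H_2 ≅ Z.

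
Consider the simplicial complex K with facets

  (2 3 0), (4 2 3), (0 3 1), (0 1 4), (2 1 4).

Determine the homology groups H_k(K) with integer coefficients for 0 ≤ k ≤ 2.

Order the vertices as 0 < 1 < 2 < 3 < 4. Listing each simplex with vertices in this order, K has dimension 2 with simplices:

  0-simplices (5): [0], [1], [2], [3], [4]
  1-simplices (10): [0,1], [0,2], [0,3], [0,4], [1,2], [1,3], [1,4], [2,3], [2,4], [3,4]
  2-simplices (5): [0,1,3], [0,1,4], [0,2,3], [1,2,4], [2,3,4]

so the chain groups are C_0 ≅ Z^5, C_1 ≅ Z^10, C_2 ≅ Z^5.

Boundary ∂_1: C_1 → C_0 sends each edge [p,q] (with p < q) to q − p.
The 5×10 boundary matrix has rank 4 and Smith normal form diag(1,1,1,1).

∂_2: C_2 → C_1 sends each 2-simplex [p,q,r] to [q,r] − [p,r] + [p,q]. For instance
  ∂[1,2,4] = [2,4] − [1,4] + [1,2],
  ∂[0,1,3] = [1,3] − [0,3] + [0,1].
This gives a 10×5 integer matrix of rank 5; reducing to Smith normal form yields diagonal entries (1,1,1,1,1).

From H_k ≅ ker(∂_k) / im(∂_{k+1}) we obtain:

  H_0: rank C_0 − rank ∂_1 = 5 − 4 = 1, and the invariant factors of ∂_1 are all 1, so H_0 = Z.
  H_1: rank ker ∂_1 − rank ∂_2 = (10 − 4) − 5 = 1, and the invariant factors of ∂_2 are all 1, so H_1 = Z.
  H_2: rank ker ∂_2 − rank ∂_3 = (5 − 5) − 0 = 0, and there is no ∂_3, so H_2 = 0.

(K is a triangulation of the Möbius band.)

H_0 = Z,  H_1 = Z,  H_2 = 0.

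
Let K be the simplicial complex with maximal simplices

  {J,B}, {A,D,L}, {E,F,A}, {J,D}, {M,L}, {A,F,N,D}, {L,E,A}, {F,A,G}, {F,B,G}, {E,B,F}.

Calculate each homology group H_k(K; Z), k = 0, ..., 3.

K has 10 vertices, 19 edges, 10 triangles, 1 3-simplex.
rank ∂_0 = 0, rank ∂_1 = 9 ⇒ b_0 = 10 − 0 − 9 = 1; all invariant factors of ∂_1 are 1 so no torsion. So H_0 = Z.
rank ∂_1 = 9, rank ∂_2 = 9 ⇒ b_1 = 19 − 9 − 9 = 1; all invariant factors of ∂_2 are 1 so no torsion. So H_1 = Z.
rank ∂_2 = 9, rank ∂_3 = 1 ⇒ b_2 = 10 − 9 − 1 = 0; all invariant factors of ∂_3 are 1 so no torsion. So H_2 = 0.
rank ∂_3 = 1, rank ∂_4 = 0 ⇒ b_3 = 1 − 1 − 0 = 0. So H_3 = 0.

H_0 = Z,  H_1 = Z,  H_2 = 0,  H_3 = 0.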